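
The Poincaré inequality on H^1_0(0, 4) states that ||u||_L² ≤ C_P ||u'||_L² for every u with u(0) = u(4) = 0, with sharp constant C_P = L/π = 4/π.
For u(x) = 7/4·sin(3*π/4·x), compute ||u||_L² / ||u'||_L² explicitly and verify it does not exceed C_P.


||u||_L² / ||u'||_L² = 4/(3*π) < C_P = 4/π.

u(x) = 7/4·sin(3*π/4·x), so u'(x) = 21*π*cos(3*π*x/4)/16.
Writing u(x) = A·sin(kπx/L) with A = 7/4 and k = 3, use ∫_0^L sin²(kπx/L) dx = L/2 and ∫_0^L cos²(kπx/L) dx = L/2.
u² = 49/16·sin²(3*π/4·x) and (u')² = 441*π^2/256·cos²(3*π/4·x), and each of sin², cos² integrates to L/2 = 2 over (0, 4).
∫_0^4 u² dx = 49/8, so ||u||_L² = 7*sqrt(2)/4.
∫_0^4 (u')² dx = 441*π^2/128, so ||u'||_L² = 21*sqrt(2)*π/16.
Ratio ||u||_L² / ||u'||_L² = 4/(3*π).
Sharp Poincaré constant on H^1_0(0, 4) is C_P = L/π = 4/π, achieved by sin(π/4·x).
This is the k = 3 harmonic; the ratio L/(kπ) is strictly less than C_P = L/π, consistent with the sharp inequality ||u||_L² ≤ C_P ||u'||_L².


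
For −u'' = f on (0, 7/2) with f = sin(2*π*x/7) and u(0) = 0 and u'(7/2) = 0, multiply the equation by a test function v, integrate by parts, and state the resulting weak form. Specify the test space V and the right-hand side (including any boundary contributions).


V = {v ∈ H^1(0, 7/2) : v(0) = 0} (test functions vanish at x = 0 where u is specified); weak form: ∫_0^7/2 u'v' dx = ∫_0^7/2 (sin(2*π*x/7)) v dx for all v ∈ V.

Multiply both sides by a test function v and integrate from 0 to 7/2:
  ∫_0^7/2 −u''(x) v(x) dx = ∫_0^7/2 f(x) v(x) dx.
Integrate the LHS by parts once:
  ∫_0^7/2 −u'' v dx = −[u'(x) v(x)]_0^7/2 + ∫_0^7/2 u'(x) v'(x) dx.
Thus ∫_0^7/2 u'(x) v'(x) dx = ∫_0^7/2 f(x) v(x) dx + [u'(x) v(x)]_0^7/2.
Choose V so that boundary terms are either known or forced to vanish.
Mixed BC: u(0) = 0 (Dirichlet) and u'(7/2) = 0 (Neumann). Define V = {v ∈ H^1(0, 7/2) : v(0) = 0}. Then [u' v]_0^7/2 = u'(7/2)·v(7/2) − u'(0)·0 = 0.
Weak formulation: find u (satisfying any essential BC) such that ∫_0^7/2 u'(x) v'(x) dx = ∫_0^7/2 f v dx for all v ∈ V (Dirichlet at 0 absorbed into V; the Neumann datum at x = 7/2 is zero, so no boundary term remains).
Substituting f(x) = sin(2*π*x/7), the right-hand side is ∫_0^7/2 (sin(2*π*x/7)) v dx.


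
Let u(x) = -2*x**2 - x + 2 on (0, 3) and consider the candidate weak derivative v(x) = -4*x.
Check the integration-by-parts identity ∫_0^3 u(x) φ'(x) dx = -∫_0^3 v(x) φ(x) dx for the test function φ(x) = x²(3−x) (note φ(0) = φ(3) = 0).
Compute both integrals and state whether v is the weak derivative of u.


LHS = 1107/20, RHS = 243/5. No, v is not the weak derivative of u.

u(x) = -2*x**2 - x + 2, classical derivative u'(x) = -4*x - 1.
φ(x) = x²(3−x), so φ'(x) = 3*x*(2 - x).
Note φ(0) = φ(3) = 0, so the boundary term u·φ vanishes.
LHS = ∫_0^3 u(x) φ'(x) dx = ∫_0^3 (6*x^4 - 9*x^3 - 12*x^2 + 12*x) dx. Term by term:
  ∫_0^3 6*x^4 dx = 1458/5;  ∫_0^3 -9*x^3 dx = -729/4;  ∫_0^3 -12*x^2 dx = -108;
  ∫_0^3 12*x dx = 54.
Sum: 1458/5 − 729/4 − 108 + 54 = 1107/20.
So LHS = 1107/20.
∫_0^3 v(x) φ(x) dx = ∫_0^3 (4*x^4 - 12*x^3) dx. Term by term:
  ∫_0^3 4*x^4 dx = 972/5;  ∫_0^3 -12*x^3 dx = -243.
Sum: 972/5 − 243 = -243/5.
So RHS = -∫_0^3 v(x) φ(x) dx = 243/5.
LHS − RHS = 27/4 ≠ 0, so the identity fails.
(For a valid weak derivative the identity must hold for EVERY test function, in particular this one. The failure shows v is NOT the weak derivative of u.)
Correct weak derivative would be u'(x) = -4*x - 1.


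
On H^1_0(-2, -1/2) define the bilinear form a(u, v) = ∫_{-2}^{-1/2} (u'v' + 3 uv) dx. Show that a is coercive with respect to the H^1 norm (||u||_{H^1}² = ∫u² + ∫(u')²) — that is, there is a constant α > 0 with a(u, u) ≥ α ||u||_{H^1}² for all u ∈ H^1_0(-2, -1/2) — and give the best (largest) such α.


α = 1

Coercivity of a(·,·) on H^1_0(-2, -1/2) means a(u, u) ≥ α ||u||_{H^1}² for every u ∈ H^1_0.
The interval has length L = 3/2, and Poincaré/coercivity depend only on L. Here a(u, u) = ∫(u')² + (3)·∫u².
Here c = 3 ≥ 1, so a(u,u) = ∫(u')² + c∫u² ≥ ∫(u')² + ∫u² = ||u||_{H^1}², i.e. α = 1 works. No larger α is possible: a(u,u) ≥ α||u||_{H^1}² means (1−α)∫(u')² ≥ (α−c)∫u², and for the modes u_n = sin(nπ(x−x₀)/L) (x₀ the left endpoint) one has ∫u_n²/∫(u_n')² = (L/(nπ))² → 0, so a(u_n,u_n)/||u_n||_{H^1}² → 1. Hence the optimal constant is α = 1.
Therefore α = 1.


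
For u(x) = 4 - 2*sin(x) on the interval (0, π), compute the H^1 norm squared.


||u||_{H^1(0,π)}^2 = -32 + 20*π

u'(x) = -2*cos(x).
Expand u² and (u')² and integrate term by term on (0, π), using: for integers n ≥ 1, ∫_0^π sin²(nx) dx = ∫_0^π cos²(nx) dx = π/2; for n ≠ n', ∫_0^π sin(nx)sin(n'x) dx = ∫_0^π cos(nx)cos(n'x) dx = 0; and by product-to-sum, ∫_0^π sin(nx)cos(n'x) dx = ½∫_0^π [sin((n+n')x) + sin((n−n')x)] dx, which is 0 when n+n' is even and 2n/(n²−n'²) when n+n' is odd (it need not vanish on (0, π)). For the constant mode: ∫_0^π 1 dx = π, ∫_0^π cos(nx) dx = 0, ∫_0^π sin(nx) dx = (1−(−1)^n)/n.
  u² squared terms: (4)²·∫1 dx = 16·π = 16*π;  (-2)²·∫sin(x)² dx = 4·π/2 = 2*π.
  u² cross terms: 2·(4)·(-2)·∫1·sin(x) dx = -16·(2) = -32.
  So ∫_0^π u² dx = 16*π + 2*π − 32 = -32 + 18*π.
  (u')² squared terms: (-2)²·∫cos(x)² dx = 4·π/2 = 2*π.
  So ∫_0^π (u')² dx = 2*π.
||u||_{H^1}^2 = (-32 + 18*π) + (2*π) = -32 + 20*π.


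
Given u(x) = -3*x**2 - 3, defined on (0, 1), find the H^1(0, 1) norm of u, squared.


||u||_{H^1}^2 = 144/5

The H^1 norm (squared) on an interval (0, L) is
  ||u||_{H^1}^2 = ∫_0^L u(x)^2 dx + ∫_0^L u'(x)^2 dx.
Compute u'(x) = -6*x.
Then u(x)^2 = 9*x**4 + 18*x**2 + 9 and u'(x)^2 = 36*x**2.
Integrate each monomial from 0 to 1 using ∫_0^1 c·x^n dx = c·1^(n+1)/(n+1):
  ∫_0^1 u(x)^2 dx = ∫_0^1 (9*x^4 + 18*x^2 + 9) dx. Term by term:
    ∫_0^1 9*x^4 dx = 9/5;  ∫_0^1 18*x^2 dx = 6;  ∫_0^1 9 dx = 9.
  Sum: 9/5 + 6 + 9 = 84/5.
  ∫_0^1 u'(x)^2 dx = ∫_0^1 (36*x^2) dx. Term by term:
    ∫_0^1 36*x^2 dx = 12.
Adding: ||u||_{H^1}^2 = 84/5 + 12 = 144/5.


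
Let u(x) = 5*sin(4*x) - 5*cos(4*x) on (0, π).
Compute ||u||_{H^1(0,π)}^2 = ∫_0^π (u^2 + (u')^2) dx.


||u||_{H^1(0,π)}^2 = 425*π

u'(x) = 20*sin(4*x) + 20*cos(4*x).
Expand u² and (u')² and integrate term by term on (0, π), using: for integers n ≥ 1, ∫_0^π sin²(nx) dx = ∫_0^π cos²(nx) dx = π/2; for n ≠ n', ∫_0^π sin(nx)sin(n'x) dx = ∫_0^π cos(nx)cos(n'x) dx = 0; and by product-to-sum, ∫_0^π sin(nx)cos(n'x) dx = ½∫_0^π [sin((n+n')x) + sin((n−n')x)] dx, which is 0 when n+n' is even and 2n/(n²−n'²) when n+n' is odd (it need not vanish on (0, π)).
  u² squared terms: (-5)²·∫cos(4x)² dx = 25·π/2 = 25*π/2;  (5)²·∫sin(4x)² dx = 25·π/2 = 25*π/2.
  u² cross terms: 2·(-5)·(5)·∫cos(4x)·sin(4x) dx = -50·(0) = 0.
  So ∫_0^π u² dx = 25*π/2 + 25*π/2 + 0 = 25*π.
  (u')² squared terms: (20)²·∫cos(4x)² dx = 400·π/2 = 200*π;  (20)²·∫sin(4x)² dx = 400·π/2 = 200*π.
  (u')² cross terms: 2·(20)·(20)·∫cos(4x)·sin(4x) dx = 800·(0) = 0.
  So ∫_0^π (u')² dx = 200*π + 200*π + 0 = 400*π.
||u||_{H^1}^2 = (25*π) + (400*π) = 425*π.


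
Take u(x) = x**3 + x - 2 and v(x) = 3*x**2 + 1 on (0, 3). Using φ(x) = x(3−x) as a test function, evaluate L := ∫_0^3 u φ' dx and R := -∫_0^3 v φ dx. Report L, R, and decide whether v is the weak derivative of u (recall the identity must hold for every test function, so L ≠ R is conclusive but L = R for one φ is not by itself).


LHS = -819/20, RHS = -819/20. Yes, v = u' weakly.

u(x) = x**3 + x - 2, classical derivative u'(x) = 3*x**2 + 1.
φ(x) = x(3−x), so φ'(x) = 3 - 2*x.
Note φ(0) = φ(3) = 0, so the boundary term u·φ vanishes.
LHS = ∫_0^3 u(x) φ'(x) dx = ∫_0^3 (-2*x^4 + 3*x^3 - 2*x^2 + 7*x - 6) dx. Term by term:
  ∫_0^3 -2*x^4 dx = -486/5;  ∫_0^3 3*x^3 dx = 243/4;  ∫_0^3 -2*x^2 dx = -18;
  ∫_0^3 7*x dx = 63/2;  ∫_0^3 -6 dx = -18.
Sum: -486/5 + 243/4 − 18 + 63/2 − 18 = -819/20.
So LHS = -819/20.
∫_0^3 v(x) φ(x) dx = ∫_0^3 (-3*x^4 + 9*x^3 - x^2 + 3*x) dx. Term by term:
  ∫_0^3 -3*x^4 dx = -729/5;  ∫_0^3 9*x^3 dx = 729/4;  ∫_0^3 -x^2 dx = -9;
  ∫_0^3 3*x dx = 27/2.
Sum: -729/5 + 729/4 − 9 + 27/2 = 819/20.
So RHS = -∫_0^3 v(x) φ(x) dx = -819/20.
LHS = RHS, so the identity holds for this test φ.
Moreover u is smooth here and v(x) = u'(x) = 3*x**2 + 1 pointwise, so the identity holds for every test function. Hence v is the weak derivative of u.


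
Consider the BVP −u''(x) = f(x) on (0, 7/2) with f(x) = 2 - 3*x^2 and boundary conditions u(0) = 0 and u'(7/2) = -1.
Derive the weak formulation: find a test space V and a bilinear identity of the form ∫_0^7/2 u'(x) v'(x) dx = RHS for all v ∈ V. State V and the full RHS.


V = {v ∈ H^1(0, 7/2) : v(0) = 0} (test functions vanish at x = 0 where u is specified); weak form: ∫_0^7/2 u'v' dx = ∫_0^7/2 (2 - 3*x^2) v dx − v(7/2) for all v ∈ V.

Multiply both sides by a test function v and integrate from 0 to 7/2:
  ∫_0^7/2 −u''(x) v(x) dx = ∫_0^7/2 f(x) v(x) dx.
Integrate the LHS by parts once:
  ∫_0^7/2 −u'' v dx = −[u'(x) v(x)]_0^7/2 + ∫_0^7/2 u'(x) v'(x) dx.
Thus ∫_0^7/2 u'(x) v'(x) dx = ∫_0^7/2 f(x) v(x) dx + [u'(x) v(x)]_0^7/2.
Choose V so that boundary terms are either known or forced to vanish.
Mixed BC: u(0) = 0 (Dirichlet) and u'(7/2) = -1 (Neumann). Define V = {v ∈ H^1(0, 7/2) : v(0) = 0}. Then [u' v]_0^7/2 = u'(7/2)·v(7/2) − u'(0)·0 = − v(7/2).
Weak formulation: find u (satisfying any essential BC) such that ∫_0^7/2 u'(x) v'(x) dx = ∫_0^7/2 f v dx − v(7/2) for all v ∈ V (Dirichlet at 0 absorbed into V; Neumann datum at x = 7/2 contributes the boundary term).
Substituting f(x) = 2 - 3*x^2, the right-hand side is ∫_0^7/2 (2 - 3*x^2) v dx − v(7/2).


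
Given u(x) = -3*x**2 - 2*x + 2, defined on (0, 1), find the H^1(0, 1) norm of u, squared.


||u||_{H^1}^2 = 452/15

The H^1 norm (squared) on an interval (0, L) is
  ||u||_{H^1}^2 = ∫_0^L u(x)^2 dx + ∫_0^L u'(x)^2 dx.
Compute u'(x) = -6*x - 2.
Then u(x)^2 = 9*x**4 + 12*x**3 - 8*x**2 - 8*x + 4 and u'(x)^2 = 36*x**2 + 24*x + 4.
Integrate each monomial from 0 to 1 using ∫_0^1 c·x^n dx = c·1^(n+1)/(n+1):
  ∫_0^1 u(x)^2 dx = ∫_0^1 (9*x^4 + 12*x^3 - 8*x^2 - 8*x + 4) dx. Term by term:
    ∫_0^1 9*x^4 dx = 9/5;  ∫_0^1 12*x^3 dx = 3;  ∫_0^1 -8*x^2 dx = -8/3;
    ∫_0^1 -8*x dx = -4;  ∫_0^1 4 dx = 4.
  Sum: 9/5 + 3 − 8/3 − 4 + 4 = 32/15.
  ∫_0^1 u'(x)^2 dx = ∫_0^1 (36*x^2 + 24*x + 4) dx. Term by term:
    ∫_0^1 36*x^2 dx = 12;  ∫_0^1 24*x dx = 12;  ∫_0^1 4 dx = 4.
  Sum: 12 + 12 + 4 = 28.
Adding: ||u||_{H^1}^2 = 32/15 + 28 = 452/15.


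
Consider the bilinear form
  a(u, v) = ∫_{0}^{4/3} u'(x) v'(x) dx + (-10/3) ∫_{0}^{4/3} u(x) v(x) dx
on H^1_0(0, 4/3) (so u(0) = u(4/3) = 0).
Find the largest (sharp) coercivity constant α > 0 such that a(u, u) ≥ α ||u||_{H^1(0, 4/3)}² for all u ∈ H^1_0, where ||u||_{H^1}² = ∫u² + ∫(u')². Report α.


α = (-160 + 27*π^2)/(3*(16 + 9*π^2))

Coercivity of a(·,·) on H^1_0(0, 4/3) means a(u, u) ≥ α ||u||_{H^1}² for every u ∈ H^1_0.
The interval has length L = 4/3, and Poincaré/coercivity depend only on L. Here a(u, u) = ∫(u')² + (-10/3)·∫u².
Here c = -10/3 < 0 with |c| < (π/L)² = 9*π^2/16, so coercivity still holds. The condition a(u,u) ≥ α||u||_{H^1}² reads (1−α)∫(u')² ≥ (α−c)∫u². Any admissible α is ≤ 1 (rapidly oscillating u have ∫u²/∫(u')² → 0), and α = 1 would force 0 ≥ (1−c)∫u², impossible since c < 1; so 1−α > 0. By the sharp Poincaré inequality on H^1_0 of an interval of length L, ∫(u')² ≥ (π/L)²∫u² with equality for the first sine mode sin(π(x−x₀)/L) (x₀ the left endpoint), so the inequality holds for all u iff (1−α)(π/L)² ≥ α − c, i.e. α ≤ ((π/L)² + c)/((π/L)² + 1) = (1 + c(L/π)²)/(1 + (L/π)²). (Direct route, valid since c ≤ 0: Poincaré gives c∫u² ≥ c(L/π)²∫(u')², so a(u,u) ≥ (1 + c(L/π)²)∫(u')², while ||u||_{H^1}² ≤ (1 + (L/π)²)∫(u')²; dividing yields the same α.) With (π/L)² = 9*π^2/16 and c = -10/3, the largest admissible constant is α = ((π/L)² + c)/((π/L)² + 1).
Simplifying, α = (-160 + 27*π^2)/(3*(16 + 9*π^2)).


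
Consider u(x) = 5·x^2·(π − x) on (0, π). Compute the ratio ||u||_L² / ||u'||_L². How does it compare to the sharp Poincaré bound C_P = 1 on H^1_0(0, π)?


||u||_L² / ||u'||_L² = sqrt(14)*π/14 < C_P = 1.

u(x) = 5·x^2·(π − x), so u'(x) = 5*x*(-3*x + 2*π).
u(x) = 5·x^2·(π − x) vanishes at x = 0 and x = π, so u ∈ H^1_0(0, π). Differentiate via the product rule and integrate the resulting polynomials term by term.
  ∫_0^π u² dx = ∫_0^π (25*x^6 - 50*π*x^5 + 25*π^2*x^4) dx. Term by term:
    ∫_0^π 25*x^6 dx = 25*π^7/7;  ∫_0^π -50*π*x^5 dx = -25*π^7/3;  ∫_0^π 25*π^2*x^4 dx = 5*π^7.
  Sum: 25*π^7/7 − 25*π^7/3 + 5*π^7 = 5*π^7/21.
  ∫_0^π (u')² dx = ∫_0^π (225*x^4 - 300*π*x^3 + 100*π^2*x^2) dx. Term by term:
    ∫_0^π 225*x^4 dx = 45*π^5;  ∫_0^π -300*π*x^3 dx = -75*π^5;  ∫_0^π 100*π^2*x^2 dx = 100*π^5/3.
  Sum: 45*π^5 − 75*π^5 + 100*π^5/3 = 10*π^5/3.
∫_0^π u² dx = 5*π^7/21, so ||u||_L² = sqrt(105)*π^(7/2)/21.
∫_0^π (u')² dx = 10*π^5/3, so ||u'||_L² = sqrt(30)*π^(5/2)/3.
Ratio ||u||_L² / ||u'||_L² = sqrt(14)*π/14.
Sharp Poincaré constant on H^1_0(0, π) is C_P = L/π = 1, achieved by sin(x).
A polynomial bump cannot attain the sharp Poincaré constant (only the first sine eigenfunction does), so the ratio is strictly less than C_P, consistent with ||u||_L² ≤ C_P ||u'||_L².


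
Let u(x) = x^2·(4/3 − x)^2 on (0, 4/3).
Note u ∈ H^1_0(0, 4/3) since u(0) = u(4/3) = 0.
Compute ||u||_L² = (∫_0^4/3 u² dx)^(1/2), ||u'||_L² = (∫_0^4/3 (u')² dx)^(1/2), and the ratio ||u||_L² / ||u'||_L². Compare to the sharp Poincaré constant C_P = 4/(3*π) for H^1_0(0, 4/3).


||u||_L² / ||u'||_L² = 2*sqrt(3)/9 < C_P = 4/(3*π).

u(x) = x^2·(4/3 − x)^2, so u'(x) = 4*x*(3*x - 4)*(3*x - 2)/9.
u(x) = x^2·(4/3 − x)^2 vanishes at x = 0 and x = 4/3, so u ∈ H^1_0(0, 4/3). Differentiate via the product rule and integrate the resulting polynomials term by term.
  ∫_0^4/3 u² dx = ∫_0^4/3 (x^8 - 16*x^7/3 + 32*x^6/3 - 256*x^5/27 + 256*x^4/81) dx. Term by term:
    ∫_0^4/3 x^8 dx = 262144/177147;  ∫_0^4/3 -16*x^7/3 dx = -131072/19683;  ∫_0^4/3 32*x^6/3 dx = 524288/45927;
    ∫_0^4/3 -256*x^5/27 dx = -524288/59049;  ∫_0^4/3 256*x^4/81 dx = 262144/98415.
  Sum: 262144/177147 − 131072/19683 + 524288/45927 − 524288/59049 + 262144/98415 = 131072/6200145.
  ∫_0^4/3 (u')² dx = ∫_0^4/3 (16*x^6 - 64*x^5 + 832*x^4/9 - 512*x^3/9 + 1024*x^2/81) dx. Term by term:
    ∫_0^4/3 16*x^6 dx = 262144/15309;  ∫_0^4/3 -64*x^5 dx = -131072/2187;  ∫_0^4/3 832*x^4/9 dx = 851968/10935;
    ∫_0^4/3 -512*x^3/9 dx = -32768/729;  ∫_0^4/3 1024*x^2/81 dx = 65536/6561.
  Sum: 262144/15309 − 131072/2187 + 851968/10935 − 32768/729 + 65536/6561 = 32768/229635.
∫_0^4/3 u² dx = 131072/6200145, so ||u||_L² = 256*sqrt(210)/25515.
∫_0^4/3 (u')² dx = 32768/229635, so ||u'||_L² = 128*sqrt(70)/2835.
Ratio ||u||_L² / ||u'||_L² = 2*sqrt(3)/9.
Sharp Poincaré constant on H^1_0(0, 4/3) is C_P = L/π = 4/(3*π), achieved by sin(3*π/4·x).
A polynomial bump cannot attain the sharp Poincaré constant (only the first sine eigenfunction does), so the ratio is strictly less than C_P, consistent with ||u||_L² ≤ C_P ||u'||_L².


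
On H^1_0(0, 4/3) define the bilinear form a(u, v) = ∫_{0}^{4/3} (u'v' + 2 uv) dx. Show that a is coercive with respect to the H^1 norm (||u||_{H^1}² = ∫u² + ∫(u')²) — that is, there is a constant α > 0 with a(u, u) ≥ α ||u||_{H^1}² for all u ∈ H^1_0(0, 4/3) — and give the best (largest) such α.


α = 1

Coercivity of a(·,·) on H^1_0(0, 4/3) means a(u, u) ≥ α ||u||_{H^1}² for every u ∈ H^1_0.
The interval has length L = 4/3, and Poincaré/coercivity depend only on L. Here a(u, u) = ∫(u')² + (2)·∫u².
Here c = 2 ≥ 1, so a(u,u) = ∫(u')² + c∫u² ≥ ∫(u')² + ∫u² = ||u||_{H^1}², i.e. α = 1 works. No larger α is possible: a(u,u) ≥ α||u||_{H^1}² means (1−α)∫(u')² ≥ (α−c)∫u², and for the modes u_n = sin(nπ(x−x₀)/L) (x₀ the left endpoint) one has ∫u_n²/∫(u_n')² = (L/(nπ))² → 0, so a(u_n,u_n)/||u_n||_{H^1}² → 1. Hence the optimal constant is α = 1.
Therefore α = 1.


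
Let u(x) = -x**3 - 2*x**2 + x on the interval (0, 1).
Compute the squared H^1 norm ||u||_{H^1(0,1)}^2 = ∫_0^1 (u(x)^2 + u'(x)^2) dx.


||u||_{H^1}^2 = 911/105

The H^1 norm (squared) on an interval (0, L) is
  ||u||_{H^1}^2 = ∫_0^L u(x)^2 dx + ∫_0^L u'(x)^2 dx.
Compute u'(x) = -3*x**2 - 4*x + 1.
Then u(x)^2 = x**6 + 4*x**5 + 2*x**4 - 4*x**3 + x**2 and u'(x)^2 = 9*x**4 + 24*x**3 + 10*x**2 - 8*x + 1.
Integrate each monomial from 0 to 1 using ∫_0^1 c·x^n dx = c·1^(n+1)/(n+1):
  ∫_0^1 u(x)^2 dx = ∫_0^1 (x^6 + 4*x^5 + 2*x^4 - 4*x^3 + x^2) dx. Term by term:
    ∫_0^1 x^6 dx = 1/7;  ∫_0^1 4*x^5 dx = 2/3;  ∫_0^1 2*x^4 dx = 2/5;
    ∫_0^1 -4*x^3 dx = -1;  ∫_0^1 x^2 dx = 1/3.
  Sum: 1/7 + 2/3 + 2/5 − 1 + 1/3 = 19/35.
  ∫_0^1 u'(x)^2 dx = ∫_0^1 (9*x^4 + 24*x^3 + 10*x^2 - 8*x + 1) dx. Term by term:
    ∫_0^1 9*x^4 dx = 9/5;  ∫_0^1 24*x^3 dx = 6;  ∫_0^1 10*x^2 dx = 10/3;
    ∫_0^1 -8*x dx = -4;  ∫_0^1 1 dx = 1.
  Sum: 9/5 + 6 + 10/3 − 4 + 1 = 122/15.
Adding: ||u||_{H^1}^2 = 19/35 + 122/15 = 911/105.


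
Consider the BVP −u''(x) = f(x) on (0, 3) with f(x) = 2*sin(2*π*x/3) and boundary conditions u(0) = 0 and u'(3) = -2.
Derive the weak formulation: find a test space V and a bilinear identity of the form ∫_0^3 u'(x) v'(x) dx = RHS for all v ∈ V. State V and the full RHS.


V = {v ∈ H^1(0, 3) : v(0) = 0} (test functions vanish at x = 0 where u is specified); weak form: ∫_0^3 u'v' dx = ∫_0^3 (2*sin(2*π*x/3)) v dx − 2·v(3) for all v ∈ V.

Multiply both sides by a test function v and integrate from 0 to 3:
  ∫_0^3 −u''(x) v(x) dx = ∫_0^3 f(x) v(x) dx.
Integrate the LHS by parts once:
  ∫_0^3 −u'' v dx = −[u'(x) v(x)]_0^3 + ∫_0^3 u'(x) v'(x) dx.
Thus ∫_0^3 u'(x) v'(x) dx = ∫_0^3 f(x) v(x) dx + [u'(x) v(x)]_0^3.
Choose V so that boundary terms are either known or forced to vanish.
Mixed BC: u(0) = 0 (Dirichlet) and u'(3) = -2 (Neumann). Define V = {v ∈ H^1(0, 3) : v(0) = 0}. Then [u' v]_0^3 = u'(3)·v(3) − u'(0)·0 = − 2·v(3).
Weak formulation: find u (satisfying any essential BC) such that ∫_0^3 u'(x) v'(x) dx = ∫_0^3 f v dx − 2·v(3) for all v ∈ V (Dirichlet at 0 absorbed into V; Neumann datum at x = 3 contributes the boundary term).
Substituting f(x) = 2*sin(2*π*x/3), the right-hand side is ∫_0^3 (2*sin(2*π*x/3)) v dx − 2·v(3).


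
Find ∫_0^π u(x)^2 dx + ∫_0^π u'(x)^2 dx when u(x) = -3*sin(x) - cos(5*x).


||u||_{H^1(0,π)}^2 = 22*π

u'(x) = 5*sin(5*x) - 3*cos(x).
Expand u² and (u')² and integrate term by term on (0, π), using: for integers n ≥ 1, ∫_0^π sin²(nx) dx = ∫_0^π cos²(nx) dx = π/2; for n ≠ n', ∫_0^π sin(nx)sin(n'x) dx = ∫_0^π cos(nx)cos(n'x) dx = 0; and by product-to-sum, ∫_0^π sin(nx)cos(n'x) dx = ½∫_0^π [sin((n+n')x) + sin((n−n')x)] dx, which is 0 when n+n' is even and 2n/(n²−n'²) when n+n' is odd (it need not vanish on (0, π)).
  u² squared terms: (-1)²·∫cos(5x)² dx = 1·π/2 = π/2;  (-3)²·∫sin(x)² dx = 9·π/2 = 9*π/2.
  u² cross terms: 2·(-1)·(-3)·∫cos(5x)·sin(x) dx = 6·(0) = 0.
  So ∫_0^π u² dx = π/2 + 9*π/2 + 0 = 5*π.
  (u')² squared terms: (-3)²·∫cos(x)² dx = 9·π/2 = 9*π/2;  (5)²·∫sin(5x)² dx = 25·π/2 = 25*π/2.
  (u')² cross terms: 2·(-3)·(5)·∫cos(x)·sin(5x) dx = -30·(0) = 0.
  So ∫_0^π (u')² dx = 9*π/2 + 25*π/2 + 0 = 17*π.
||u||_{H^1}^2 = (5*π) + (17*π) = 22*π.


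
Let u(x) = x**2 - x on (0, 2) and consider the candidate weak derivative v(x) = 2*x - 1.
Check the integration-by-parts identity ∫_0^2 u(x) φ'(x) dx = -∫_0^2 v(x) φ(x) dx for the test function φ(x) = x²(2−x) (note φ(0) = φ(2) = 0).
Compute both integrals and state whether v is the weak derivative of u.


LHS = -28/15, RHS = -28/15. Yes, v = u' weakly.

u(x) = x**2 - x, classical derivative u'(x) = 2*x - 1.
φ(x) = x²(2−x), so φ'(x) = x*(4 - 3*x).
Note φ(0) = φ(2) = 0, so the boundary term u·φ vanishes.
LHS = ∫_0^2 u(x) φ'(x) dx = ∫_0^2 (-3*x^4 + 7*x^3 - 4*x^2) dx. Term by term:
  ∫_0^2 -3*x^4 dx = -96/5;  ∫_0^2 7*x^3 dx = 28;  ∫_0^2 -4*x^2 dx = -32/3.
Sum: -96/5 + 28 − 32/3 = -28/15.
So LHS = -28/15.
∫_0^2 v(x) φ(x) dx = ∫_0^2 (-2*x^4 + 5*x^3 - 2*x^2) dx. Term by term:
  ∫_0^2 -2*x^4 dx = -64/5;  ∫_0^2 5*x^3 dx = 20;  ∫_0^2 -2*x^2 dx = -16/3.
Sum: -64/5 + 20 − 16/3 = 28/15.
So RHS = -∫_0^2 v(x) φ(x) dx = -28/15.
LHS = RHS, so the identity holds for this test φ.
Moreover u is smooth here and v(x) = u'(x) = 2*x - 1 pointwise, so the identity holds for every test function. Hence v is the weak derivative of u.


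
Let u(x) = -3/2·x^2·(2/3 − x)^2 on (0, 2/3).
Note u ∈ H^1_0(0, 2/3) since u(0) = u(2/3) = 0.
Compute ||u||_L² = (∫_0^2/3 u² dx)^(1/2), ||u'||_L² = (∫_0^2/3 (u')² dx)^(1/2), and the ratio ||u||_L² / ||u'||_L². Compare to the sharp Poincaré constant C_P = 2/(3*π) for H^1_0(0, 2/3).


||u||_L² / ||u'||_L² = sqrt(3)/9 < C_P = 2/(3*π).

u(x) = -3/2·x^2·(2/3 − x)^2, so u'(x) = 2*x*(-9*x^2 + 9*x - 2)/3.
u(x) = -3/2·x^2·(2/3 − x)^2 vanishes at x = 0 and x = 2/3, so u ∈ H^1_0(0, 2/3). Differentiate via the product rule and integrate the resulting polynomials term by term.
  ∫_0^2/3 u² dx = ∫_0^2/3 (9*x^8/4 - 6*x^7 + 6*x^6 - 8*x^5/3 + 4*x^4/9) dx. Term by term:
    ∫_0^2/3 9*x^8/4 dx = 128/19683;  ∫_0^2/3 -6*x^7 dx = -64/2187;  ∫_0^2/3 6*x^6 dx = 256/5103;
    ∫_0^2/3 -8*x^5/3 dx = -256/6561;  ∫_0^2/3 4*x^4/9 dx = 128/10935.
  Sum: 128/19683 − 64/2187 + 256/5103 − 256/6561 + 128/10935 = 64/688905.
  ∫_0^2/3 (u')² dx = ∫_0^2/3 (36*x^6 - 72*x^5 + 52*x^4 - 16*x^3 + 16*x^2/9) dx. Term by term:
    ∫_0^2/3 36*x^6 dx = 512/1701;  ∫_0^2/3 -72*x^5 dx = -256/243;  ∫_0^2/3 52*x^4 dx = 1664/1215;
    ∫_0^2/3 -16*x^3 dx = -64/81;  ∫_0^2/3 16*x^2/9 dx = 128/729.
  Sum: 512/1701 − 256/243 + 1664/1215 − 64/81 + 128/729 = 64/25515.
∫_0^2/3 u² dx = 64/688905, so ||u||_L² = 8*sqrt(105)/8505.
∫_0^2/3 (u')² dx = 64/25515, so ||u'||_L² = 8*sqrt(35)/945.
Ratio ||u||_L² / ||u'||_L² = sqrt(3)/9.
Sharp Poincaré constant on H^1_0(0, 2/3) is C_P = L/π = 2/(3*π), achieved by sin(3*π/2·x).
A polynomial bump cannot attain the sharp Poincaré constant (only the first sine eigenfunction does), so the ratio is strictly less than C_P, consistent with ||u||_L² ≤ C_P ||u'||_L².


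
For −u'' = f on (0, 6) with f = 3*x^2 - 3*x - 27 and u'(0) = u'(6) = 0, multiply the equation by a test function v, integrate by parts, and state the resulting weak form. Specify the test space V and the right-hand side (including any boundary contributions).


V = H^1(0, 6) (no boundary constraint on v; u is determined up to an additive constant); weak form: ∫_0^6 u'v' dx = ∫_0^6 (3*x^2 - 3*x - 27) v dx for all v ∈ V.

Multiply both sides by a test function v and integrate from 0 to 6:
  ∫_0^6 −u''(x) v(x) dx = ∫_0^6 f(x) v(x) dx.
Integrate the LHS by parts once:
  ∫_0^6 −u'' v dx = −[u'(x) v(x)]_0^6 + ∫_0^6 u'(x) v'(x) dx.
Thus ∫_0^6 u'(x) v'(x) dx = ∫_0^6 f(x) v(x) dx + [u'(x) v(x)]_0^6.
Choose V so that boundary terms are either known or forced to vanish.
u has homogeneous Neumann: u'(0) = u'(6) = 0. So [u' v]_0^6 = 0·v(6) − 0·v(0) = 0 for any v; take V = H^1(0, 6).
Weak formulation: find u (satisfying any essential BC) such that ∫_0^6 u'(x) v'(x) dx = ∫_0^6 f v dx for all v ∈ V (homogeneous Neumann, so boundary terms vanish).
Substituting f(x) = 3*x^2 - 3*x - 27, the right-hand side is ∫_0^6 (3*x^2 - 3*x - 27) v dx.
Compatibility check (pure Neumann): taking v ≡ 1 ∈ V gives 0 = ∫_0^6 f dx + (0) − (0), i.e. ∫_0^6 f dx must equal u'(0) − u'(6) = 0. Indeed ∫_0^6 (3*x^2 - 3*x - 27) dx = 0, so the data are compatible. The solution is then unique only up to an additive constant (fix it e.g. by requiring ∫_0^6 u dx = 0).


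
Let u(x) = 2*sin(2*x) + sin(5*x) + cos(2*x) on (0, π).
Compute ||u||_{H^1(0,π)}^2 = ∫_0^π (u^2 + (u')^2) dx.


||u||_{H^1(0,π)}^2 = 100/21 + 51*π/2

u'(x) = -2*sin(2*x) + 4*cos(2*x) + 5*cos(5*x).
Expand u² and (u')² and integrate term by term on (0, π), using: for integers n ≥ 1, ∫_0^π sin²(nx) dx = ∫_0^π cos²(nx) dx = π/2; for n ≠ n', ∫_0^π sin(nx)sin(n'x) dx = ∫_0^π cos(nx)cos(n'x) dx = 0; and by product-to-sum, ∫_0^π sin(nx)cos(n'x) dx = ½∫_0^π [sin((n+n')x) + sin((n−n')x)] dx, which is 0 when n+n' is even and 2n/(n²−n'²) when n+n' is odd (it need not vanish on (0, π)).
  u² squared terms: (2)²·∫sin(2x)² dx = 4·π/2 = 2*π;  (1)²·∫cos(2x)² dx = 1·π/2 = π/2;  (1)²·∫sin(5x)² dx = 1·π/2 = π/2.
  u² cross terms: 2·(2)·(1)·∫sin(2x)·cos(2x) dx = 4·(0) = 0;  2·(2)·(1)·∫sin(2x)·sin(5x) dx = 4·(0) = 0;  2·(1)·(1)·∫cos(2x)·sin(5x) dx = 2·(10/21) = 20/21.
  So ∫_0^π u² dx = 2*π + π/2 + π/2 + 0 + 0 + 20/21 = 20/21 + 3*π.
  (u')² squared terms: (-2)²·∫sin(2x)² dx = 4·π/2 = 2*π;  (4)²·∫cos(2x)² dx = 16·π/2 = 8*π;  (5)²·∫cos(5x)² dx = 25·π/2 = 25*π/2.
  (u')² cross terms: 2·(-2)·(4)·∫sin(2x)·cos(2x) dx = -16·(0) = 0;  2·(-2)·(5)·∫sin(2x)·cos(5x) dx = -20·(-4/21) = 80/21;  2·(4)·(5)·∫cos(2x)·cos(5x) dx = 40·(0) = 0.
  So ∫_0^π (u')² dx = 2*π + 8*π + 25*π/2 + 0 + 80/21 + 0 = 80/21 + 45*π/2.
||u||_{H^1}^2 = (20/21 + 3*π) + (80/21 + 45*π/2) = 100/21 + 51*π/2.


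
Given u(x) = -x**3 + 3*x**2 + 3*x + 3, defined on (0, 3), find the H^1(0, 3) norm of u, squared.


||u||_{H^1}^2 = 13392/35

The H^1 norm (squared) on an interval (0, L) is
  ||u||_{H^1}^2 = ∫_0^L u(x)^2 dx + ∫_0^L u'(x)^2 dx.
Compute u'(x) = -3*x**2 + 6*x + 3.
Then u(x)^2 = x**6 - 6*x**5 + 3*x**4 + 12*x**3 + 27*x**2 + 18*x + 9 and u'(x)^2 = 9*x**4 - 36*x**3 + 18*x**2 + 36*x + 9.
Integrate each monomial from 0 to 3 using ∫_0^3 c·x^n dx = c·3^(n+1)/(n+1):
  ∫_0^3 u(x)^2 dx = ∫_0^3 (x^6 - 6*x^5 + 3*x^4 + 12*x^3 + 27*x^2 + 18*x + 9) dx. Term by term:
    ∫_0^3 x^6 dx = 2187/7;  ∫_0^3 -6*x^5 dx = -729;  ∫_0^3 3*x^4 dx = 729/5;
    ∫_0^3 12*x^3 dx = 243;  ∫_0^3 27*x^2 dx = 243;  ∫_0^3 18*x dx = 81;
    ∫_0^3 9 dx = 27.
  Sum: 2187/7 − 729 + 729/5 + 243 + 243 + 81 + 27 = 11313/35.
  ∫_0^3 u'(x)^2 dx = ∫_0^3 (9*x^4 - 36*x^3 + 18*x^2 + 36*x + 9) dx. Term by term:
    ∫_0^3 9*x^4 dx = 2187/5;  ∫_0^3 -36*x^3 dx = -729;  ∫_0^3 18*x^2 dx = 162;
    ∫_0^3 36*x dx = 162;  ∫_0^3 9 dx = 27.
  Sum: 2187/5 − 729 + 162 + 162 + 27 = 297/5.
Adding: ||u||_{H^1}^2 = 11313/35 + 297/5 = 13392/35.


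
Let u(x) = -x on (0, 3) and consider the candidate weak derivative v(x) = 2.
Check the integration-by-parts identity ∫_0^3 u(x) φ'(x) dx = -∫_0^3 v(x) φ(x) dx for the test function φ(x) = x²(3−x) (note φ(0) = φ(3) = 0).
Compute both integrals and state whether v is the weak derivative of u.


LHS = 27/4, RHS = -27/2. No, v is not the weak derivative of u.

u(x) = -x, classical derivative u'(x) = -1.
φ(x) = x²(3−x), so φ'(x) = 3*x*(2 - x).
Note φ(0) = φ(3) = 0, so the boundary term u·φ vanishes.
LHS = ∫_0^3 u(x) φ'(x) dx = ∫_0^3 (3*x^3 - 6*x^2) dx. Term by term:
  ∫_0^3 3*x^3 dx = 243/4;  ∫_0^3 -6*x^2 dx = -54.
Sum: 243/4 − 54 = 27/4.
So LHS = 27/4.
∫_0^3 v(x) φ(x) dx = ∫_0^3 (-2*x^3 + 6*x^2) dx. Term by term:
  ∫_0^3 -2*x^3 dx = -81/2;  ∫_0^3 6*x^2 dx = 54.
Sum: -81/2 + 54 = 27/2.
So RHS = -∫_0^3 v(x) φ(x) dx = -27/2.
LHS − RHS = 81/4 ≠ 0, so the identity fails.
(For a valid weak derivative the identity must hold for EVERY test function, in particular this one. The failure shows v is NOT the weak derivative of u.)
Correct weak derivative would be u'(x) = -1.


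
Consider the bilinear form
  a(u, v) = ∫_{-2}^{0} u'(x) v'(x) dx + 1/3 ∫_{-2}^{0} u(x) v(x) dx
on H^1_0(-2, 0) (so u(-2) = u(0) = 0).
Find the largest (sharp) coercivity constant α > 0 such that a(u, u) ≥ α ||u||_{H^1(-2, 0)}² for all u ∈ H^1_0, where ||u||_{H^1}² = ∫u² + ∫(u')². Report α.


α = (4/3 + π^2)/(4 + π^2)

Coercivity of a(·,·) on H^1_0(-2, 0) means a(u, u) ≥ α ||u||_{H^1}² for every u ∈ H^1_0.
The interval has length L = 2, and Poincaré/coercivity depend only on L. Here a(u, u) = ∫(u')² + (1/3)·∫u².
Here 0 < c = 1/3 < 1. The condition a(u,u) ≥ α||u||_{H^1}² reads (1−α)∫(u')² ≥ (α−c)∫u². Any admissible α is ≤ 1 (rapidly oscillating u have ∫u²/∫(u')² → 0), and α = 1 would force 0 ≥ (1−c)∫u², impossible since c < 1; so 1−α > 0. By the sharp Poincaré inequality on H^1_0 of an interval of length L, ∫(u')² ≥ (π/L)²∫u² with equality for the first sine mode sin(π(x−x₀)/L) (x₀ the left endpoint), so the inequality holds for all u iff (1−α)(π/L)² ≥ α − c, i.e. α ≤ ((π/L)² + c)/((π/L)² + 1) = (1 + c(L/π)²)/(1 + (L/π)²). With (π/L)² = π^2/4 and c = 1/3, the largest admissible constant is α = ((π/L)² + c)/((π/L)² + 1).
Simplifying, α = (4/3 + π^2)/(4 + π^2).


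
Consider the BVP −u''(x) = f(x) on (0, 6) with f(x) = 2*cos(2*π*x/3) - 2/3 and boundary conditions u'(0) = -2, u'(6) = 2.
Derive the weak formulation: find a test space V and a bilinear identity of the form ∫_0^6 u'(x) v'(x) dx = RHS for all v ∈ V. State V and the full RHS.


V = H^1(0, 6) (v unrestricted at boundary; u is determined up to an additive constant); weak form: ∫_0^6 u'v' dx = ∫_0^6 (2*cos(2*π*x/3) - 2/3) v dx + 2·v(6) + 2·v(0) for all v ∈ V.

Multiply both sides by a test function v and integrate from 0 to 6:
  ∫_0^6 −u''(x) v(x) dx = ∫_0^6 f(x) v(x) dx.
Integrate the LHS by parts once:
  ∫_0^6 −u'' v dx = −[u'(x) v(x)]_0^6 + ∫_0^6 u'(x) v'(x) dx.
Thus ∫_0^6 u'(x) v'(x) dx = ∫_0^6 f(x) v(x) dx + [u'(x) v(x)]_0^6.
Choose V so that boundary terms are either known or forced to vanish.
u has inhomogeneous Neumann u'(0) = -2, u'(6) = 2. [u' v]_0^6 = (2)·v(6) − (-2)·v(0) = 2·v(6) + 2·v(0). Take V = H^1(0, 6); boundary term becomes part of RHS.
Weak formulation: find u (satisfying any essential BC) such that ∫_0^6 u'(x) v'(x) dx = ∫_0^6 f v dx + 2·v(6) + 2·v(0) for all v ∈ V (Neumann data are natural BCs: they enter the RHS as boundary terms).
Substituting f(x) = 2*cos(2*π*x/3) - 2/3, the right-hand side is ∫_0^6 (2*cos(2*π*x/3) - 2/3) v dx + 2·v(6) + 2·v(0).
Compatibility check (pure Neumann): taking v ≡ 1 ∈ V gives 0 = ∫_0^6 f dx + (2) − (-2), i.e. ∫_0^6 f dx must equal u'(0) − u'(6) = -4. Indeed ∫_0^6 (2*cos(2*π*x/3) - 2/3) dx = -4, so the data are compatible. The solution is then unique only up to an additive constant (fix it e.g. by requiring ∫_0^6 u dx = 0).


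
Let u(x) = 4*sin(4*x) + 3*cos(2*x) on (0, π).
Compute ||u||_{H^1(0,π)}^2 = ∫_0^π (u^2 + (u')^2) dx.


||u||_{H^1(0,π)}^2 = 317*π/2

u'(x) = -6*sin(2*x) + 16*cos(4*x).
Expand u² and (u')² and integrate term by term on (0, π), using: for integers n ≥ 1, ∫_0^π sin²(nx) dx = ∫_0^π cos²(nx) dx = π/2; for n ≠ n', ∫_0^π sin(nx)sin(n'x) dx = ∫_0^π cos(nx)cos(n'x) dx = 0; and by product-to-sum, ∫_0^π sin(nx)cos(n'x) dx = ½∫_0^π [sin((n+n')x) + sin((n−n')x)] dx, which is 0 when n+n' is even and 2n/(n²−n'²) when n+n' is odd (it need not vanish on (0, π)).
  u² squared terms: (3)²·∫cos(2x)² dx = 9·π/2 = 9*π/2;  (4)²·∫sin(4x)² dx = 16·π/2 = 8*π.
  u² cross terms: 2·(3)·(4)·∫cos(2x)·sin(4x) dx = 24·(0) = 0.
  So ∫_0^π u² dx = 9*π/2 + 8*π + 0 = 25*π/2.
  (u')² squared terms: (-6)²·∫sin(2x)² dx = 36·π/2 = 18*π;  (16)²·∫cos(4x)² dx = 256·π/2 = 128*π.
  (u')² cross terms: 2·(-6)·(16)·∫sin(2x)·cos(4x) dx = -192·(0) = 0.
  So ∫_0^π (u')² dx = 18*π + 128*π + 0 = 146*π.
||u||_{H^1}^2 = (25*π/2) + (146*π) = 317*π/2.


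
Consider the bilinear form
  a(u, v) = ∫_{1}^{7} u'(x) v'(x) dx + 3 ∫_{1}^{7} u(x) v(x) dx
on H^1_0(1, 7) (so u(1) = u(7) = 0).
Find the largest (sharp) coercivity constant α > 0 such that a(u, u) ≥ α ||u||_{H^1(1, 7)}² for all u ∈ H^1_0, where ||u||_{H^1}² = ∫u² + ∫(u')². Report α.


α = 1

Coercivity of a(·,·) on H^1_0(1, 7) means a(u, u) ≥ α ||u||_{H^1}² for every u ∈ H^1_0.
The interval has length L = 6, and Poincaré/coercivity depend only on L. Here a(u, u) = ∫(u')² + (3)·∫u².
Here c = 3 ≥ 1, so a(u,u) = ∫(u')² + c∫u² ≥ ∫(u')² + ∫u² = ||u||_{H^1}², i.e. α = 1 works. No larger α is possible: a(u,u) ≥ α||u||_{H^1}² means (1−α)∫(u')² ≥ (α−c)∫u², and for the modes u_n = sin(nπ(x−x₀)/L) (x₀ the left endpoint) one has ∫u_n²/∫(u_n')² = (L/(nπ))² → 0, so a(u_n,u_n)/||u_n||_{H^1}² → 1. Hence the optimal constant is α = 1.
Therefore α = 1.


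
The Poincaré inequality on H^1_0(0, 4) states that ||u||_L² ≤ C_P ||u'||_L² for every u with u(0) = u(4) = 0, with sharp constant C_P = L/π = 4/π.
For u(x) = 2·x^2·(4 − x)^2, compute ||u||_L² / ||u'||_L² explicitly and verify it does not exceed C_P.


||u||_L² / ||u'||_L² = 2*sqrt(3)/3 < C_P = 4/π.

u(x) = 2·x^2·(4 − x)^2, so u'(x) = 8*x*(x - 4)*(x - 2).
u(x) = 2·x^2·(4 − x)^2 vanishes at x = 0 and x = 4, so u ∈ H^1_0(0, 4). Differentiate via the product rule and integrate the resulting polynomials term by term.
  ∫_0^4 u² dx = ∫_0^4 (4*x^8 - 64*x^7 + 384*x^6 - 1024*x^5 + 1024*x^4) dx. Term by term:
    ∫_0^4 4*x^8 dx = 1048576/9;  ∫_0^4 -64*x^7 dx = -524288;  ∫_0^4 384*x^6 dx = 6291456/7;
    ∫_0^4 -1024*x^5 dx = -2097152/3;  ∫_0^4 1024*x^4 dx = 1048576/5.
  Sum: 1048576/9 − 524288 + 6291456/7 − 2097152/3 + 1048576/5 = 524288/315.
  ∫_0^4 (u')² dx = ∫_0^4 (64*x^6 - 768*x^5 + 3328*x^4 - 6144*x^3 + 4096*x^2) dx. Term by term:
    ∫_0^4 64*x^6 dx = 1048576/7;  ∫_0^4 -768*x^5 dx = -524288;  ∫_0^4 3328*x^4 dx = 3407872/5;
    ∫_0^4 -6144*x^3 dx = -393216;  ∫_0^4 4096*x^2 dx = 262144/3.
  Sum: 1048576/7 − 524288 + 3407872/5 − 393216 + 262144/3 = 131072/105.
∫_0^4 u² dx = 524288/315, so ||u||_L² = 512*sqrt(70)/105.
∫_0^4 (u')² dx = 131072/105, so ||u'||_L² = 256*sqrt(210)/105.
Ratio ||u||_L² / ||u'||_L² = 2*sqrt(3)/3.
Sharp Poincaré constant on H^1_0(0, 4) is C_P = L/π = 4/π, achieved by sin(π/4·x).
A polynomial bump cannot attain the sharp Poincaré constant (only the first sine eigenfunction does), so the ratio is strictly less than C_P, consistent with ||u||_L² ≤ C_P ||u'||_L².


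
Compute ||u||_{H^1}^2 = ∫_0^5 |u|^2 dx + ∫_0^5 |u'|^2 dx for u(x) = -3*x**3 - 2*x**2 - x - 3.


||u||_{H^1}^2 = 8628575/42

The H^1 norm (squared) on an interval (0, L) is
  ||u||_{H^1}^2 = ∫_0^L u(x)^2 dx + ∫_0^L u'(x)^2 dx.
Compute u'(x) = -9*x**2 - 4*x - 1.
Then u(x)^2 = 9*x**6 + 12*x**5 + 10*x**4 + 22*x**3 + 13*x**2 + 6*x + 9 and u'(x)^2 = 81*x**4 + 72*x**3 + 34*x**2 + 8*x + 1.
Integrate each monomial from 0 to 5 using ∫_0^5 c·x^n dx = c·5^(n+1)/(n+1):
  ∫_0^5 u(x)^2 dx = ∫_0^5 (9*x^6 + 12*x^5 + 10*x^4 + 22*x^3 + 13*x^2 + 6*x + 9) dx. Term by term:
    ∫_0^5 9*x^6 dx = 703125/7;  ∫_0^5 12*x^5 dx = 31250;  ∫_0^5 10*x^4 dx = 6250;
    ∫_0^5 22*x^3 dx = 6875/2;  ∫_0^5 13*x^2 dx = 1625/3;  ∫_0^5 6*x dx = 75;
    ∫_0^5 9 dx = 45.
  Sum: 703125/7 + 31250 + 6250 + 6875/2 + 1625/3 + 75 + 45 = 5965915/42.
  ∫_0^5 u'(x)^2 dx = ∫_0^5 (81*x^4 + 72*x^3 + 34*x^2 + 8*x + 1) dx. Term by term:
    ∫_0^5 81*x^4 dx = 50625;  ∫_0^5 72*x^3 dx = 11250;  ∫_0^5 34*x^2 dx = 4250/3;
    ∫_0^5 8*x dx = 100;  ∫_0^5 1 dx = 5.
  Sum: 50625 + 11250 + 4250/3 + 100 + 5 = 190190/3.
Adding: ||u||_{H^1}^2 = 5965915/42 + 190190/3 = 8628575/42.


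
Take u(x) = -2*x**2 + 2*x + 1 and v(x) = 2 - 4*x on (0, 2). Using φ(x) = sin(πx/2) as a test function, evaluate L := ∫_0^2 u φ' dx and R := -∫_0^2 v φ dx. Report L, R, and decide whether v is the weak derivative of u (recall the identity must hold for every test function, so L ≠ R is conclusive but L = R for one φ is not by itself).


LHS = 8/π, RHS = 8/π. Yes, v = u' weakly.

u(x) = -2*x**2 + 2*x + 1, classical derivative u'(x) = 2 - 4*x.
φ(x) = sin(πx/2), so φ'(x) = π*cos(π*x/2)/2.
Note φ(0) = φ(2) = 0, so the boundary term u·φ vanishes.
LHS = ∫_0^2 u(x) φ'(x) dx = ∫_0^2 (-π*x^2*cos(π*x/2) + π*x*cos(π*x/2) + π*cos(π*x/2)/2) dx. Term by term:
  ∫_0^2 π*cos(π*x/2)/2 dx = 0;  ∫_0^2 π*x*cos(π*x/2) dx = -8/π;  ∫_0^2 -π*x^2*cos(π*x/2) dx = 16/π.
Sum: 0 − 8/π + 16/π = 8/π.
So LHS = 8/π.
∫_0^2 v(x) φ(x) dx = ∫_0^2 (-4*x*sin(π*x/2) + 2*sin(π*x/2)) dx. Term by term:
  ∫_0^2 2*sin(π*x/2) dx = 8/π;  ∫_0^2 -4*x*sin(π*x/2) dx = -16/π.
Sum: 8/π − 16/π = -8/π.
So RHS = -∫_0^2 v(x) φ(x) dx = 8/π.
LHS = RHS, so the identity holds for this test φ.
Moreover u is smooth here and v(x) = u'(x) = 2 - 4*x pointwise, so the identity holds for every test function. Hence v is the weak derivative of u.


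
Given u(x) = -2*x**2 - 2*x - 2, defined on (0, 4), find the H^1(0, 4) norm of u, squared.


||u||_{H^1}^2 = 32288/15

The H^1 norm (squared) on an interval (0, L) is
  ||u||_{H^1}^2 = ∫_0^L u(x)^2 dx + ∫_0^L u'(x)^2 dx.
Compute u'(x) = -4*x - 2.
Then u(x)^2 = 4*x**4 + 8*x**3 + 12*x**2 + 8*x + 4 and u'(x)^2 = 16*x**2 + 16*x + 4.
Integrate each monomial from 0 to 4 using ∫_0^4 c·x^n dx = c·4^(n+1)/(n+1):
  ∫_0^4 u(x)^2 dx = ∫_0^4 (4*x^4 + 8*x^3 + 12*x^2 + 8*x + 4) dx. Term by term:
    ∫_0^4 4*x^4 dx = 4096/5;  ∫_0^4 8*x^3 dx = 512;  ∫_0^4 12*x^2 dx = 256;
    ∫_0^4 8*x dx = 64;  ∫_0^4 4 dx = 16.
  Sum: 4096/5 + 512 + 256 + 64 + 16 = 8336/5.
  ∫_0^4 u'(x)^2 dx = ∫_0^4 (16*x^2 + 16*x + 4) dx. Term by term:
    ∫_0^4 16*x^2 dx = 1024/3;  ∫_0^4 16*x dx = 128;  ∫_0^4 4 dx = 16.
  Sum: 1024/3 + 128 + 16 = 1456/3.
Adding: ||u||_{H^1}^2 = 8336/5 + 1456/3 = 32288/15.


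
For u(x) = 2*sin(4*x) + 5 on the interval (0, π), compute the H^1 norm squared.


||u||_{H^1(0,π)}^2 = 59*π

u'(x) = 8*cos(4*x).
Expand u² and (u')² and integrate term by term on (0, π), using: for integers n ≥ 1, ∫_0^π sin²(nx) dx = ∫_0^π cos²(nx) dx = π/2; for n ≠ n', ∫_0^π sin(nx)sin(n'x) dx = ∫_0^π cos(nx)cos(n'x) dx = 0; and by product-to-sum, ∫_0^π sin(nx)cos(n'x) dx = ½∫_0^π [sin((n+n')x) + sin((n−n')x)] dx, which is 0 when n+n' is even and 2n/(n²−n'²) when n+n' is odd (it need not vanish on (0, π)). For the constant mode: ∫_0^π 1 dx = π, ∫_0^π cos(nx) dx = 0, ∫_0^π sin(nx) dx = (1−(−1)^n)/n.
  u² squared terms: (5)²·∫1 dx = 25·π = 25*π;  (2)²·∫sin(4x)² dx = 4·π/2 = 2*π.
  u² cross terms: 2·(5)·(2)·∫1·sin(4x) dx = 20·(0) = 0.
  So ∫_0^π u² dx = 25*π + 2*π + 0 = 27*π.
  (u')² squared terms: (8)²·∫cos(4x)² dx = 64·π/2 = 32*π.
  So ∫_0^π (u')² dx = 32*π.
||u||_{H^1}^2 = (27*π) + (32*π) = 59*π.


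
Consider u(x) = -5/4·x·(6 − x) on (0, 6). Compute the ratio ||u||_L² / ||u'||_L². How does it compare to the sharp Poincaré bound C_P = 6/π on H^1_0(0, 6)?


||u||_L² / ||u'||_L² = 3*sqrt(10)/5 < C_P = 6/π.

u(x) = -5/4·x·(6 − x), so u'(x) = 5*x/2 - 15/2.
u(x) = -5/4·x·(6 − x) vanishes at x = 0 and x = 6, so u ∈ H^1_0(0, 6). Differentiate via the product rule and integrate the resulting polynomials term by term.
  ∫_0^6 u² dx = ∫_0^6 (25*x^4/16 - 75*x^3/4 + 225*x^2/4) dx. Term by term:
    ∫_0^6 25*x^4/16 dx = 2430;  ∫_0^6 -75*x^3/4 dx = -6075;  ∫_0^6 225*x^2/4 dx = 4050.
  Sum: 2430 − 6075 + 4050 = 405.
  ∫_0^6 (u')² dx = ∫_0^6 (25*x^2/4 - 75*x/2 + 225/4) dx. Term by term:
    ∫_0^6 25*x^2/4 dx = 450;  ∫_0^6 -75*x/2 dx = -675;  ∫_0^6 225/4 dx = 675/2.
  Sum: 450 − 675 + 675/2 = 225/2.
∫_0^6 u² dx = 405, so ||u||_L² = 9*sqrt(5).
∫_0^6 (u')² dx = 225/2, so ||u'||_L² = 15*sqrt(2)/2.
Ratio ||u||_L² / ||u'||_L² = 3*sqrt(10)/5.
Sharp Poincaré constant on H^1_0(0, 6) is C_P = L/π = 6/π, achieved by sin(π/6·x).
A polynomial bump cannot attain the sharp Poincaré constant (only the first sine eigenfunction does), so the ratio is strictly less than C_P, consistent with ||u||_L² ≤ C_P ||u'||_L².
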